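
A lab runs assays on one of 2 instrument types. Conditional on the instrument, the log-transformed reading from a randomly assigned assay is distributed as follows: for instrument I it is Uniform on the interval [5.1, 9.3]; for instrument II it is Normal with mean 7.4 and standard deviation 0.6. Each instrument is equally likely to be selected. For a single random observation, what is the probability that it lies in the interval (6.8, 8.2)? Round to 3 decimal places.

0.542

Conditional on each instrument, P(6.8 < X < 8.2): I: 0.333333; II: 0.750134.
By total probability, P(6.8 < X < 8.2) = 0.5·0.333333 + 0.5·0.750134 = 0.541733.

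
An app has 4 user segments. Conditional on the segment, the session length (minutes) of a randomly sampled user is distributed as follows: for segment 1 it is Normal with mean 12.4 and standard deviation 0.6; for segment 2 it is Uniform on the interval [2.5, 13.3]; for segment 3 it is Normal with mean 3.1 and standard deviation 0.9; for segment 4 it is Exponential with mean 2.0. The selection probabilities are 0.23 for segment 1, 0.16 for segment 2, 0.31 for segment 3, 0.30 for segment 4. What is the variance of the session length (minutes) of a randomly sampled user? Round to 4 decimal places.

20.3903

Per component, 1: μ=12.4, E[X²]=154.12; 2: μ=7.9, E[X²]=72.13; 3: μ=3.1, E[X²]=10.42; 4: μ=2, E[X²]=8.
E[X] = 0.23·12.4 + 0.16·7.9 + 0.31·3.1 + 0.3·2 = 5.677.
E[X²] = 0.23·154.12 + 0.16·72.13 + 0.31·10.42 + 0.3·8 = 52.6186.
Var(X) = E[X²] − (E[X])² = 52.6186 − 32.2283 = 20.3903.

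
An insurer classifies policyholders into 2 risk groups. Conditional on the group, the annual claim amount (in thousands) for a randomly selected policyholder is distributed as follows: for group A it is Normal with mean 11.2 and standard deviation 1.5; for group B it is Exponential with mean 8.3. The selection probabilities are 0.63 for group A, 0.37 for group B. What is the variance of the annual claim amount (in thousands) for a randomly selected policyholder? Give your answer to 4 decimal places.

Per component, A: μ=11.2, E[X²]=127.69; B: μ=8.3, E[X²]=137.78.
E[X] = 0.63·11.2 + 0.37·8.3 = 10.127.
E[X²] = 0.63·127.69 + 0.37·137.78 = 131.423.
Var(X) = E[X²] − (E[X])² = 131.423 − 102.556 = 28.8672.

28.8672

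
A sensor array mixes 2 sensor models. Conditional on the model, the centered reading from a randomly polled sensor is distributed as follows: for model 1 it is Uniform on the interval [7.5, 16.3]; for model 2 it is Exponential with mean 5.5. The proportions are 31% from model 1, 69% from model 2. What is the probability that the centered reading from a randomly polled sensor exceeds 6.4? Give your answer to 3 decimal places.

Conditional on each model, P(X > 6.4): 1: 1; 2: 0.312348.
By total probability, P(X > 6.4) = 0.31·1 + 0.69·0.312348 = 0.52552.

0.526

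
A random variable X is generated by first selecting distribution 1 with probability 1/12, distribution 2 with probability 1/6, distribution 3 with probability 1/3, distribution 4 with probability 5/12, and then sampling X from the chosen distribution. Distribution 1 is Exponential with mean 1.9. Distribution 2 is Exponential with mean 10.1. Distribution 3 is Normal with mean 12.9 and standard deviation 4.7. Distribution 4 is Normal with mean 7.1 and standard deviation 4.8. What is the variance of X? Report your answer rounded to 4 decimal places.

45.2325

Per component, 1: μ=1.9, E[X²]=7.22; 2: μ=10.1, E[X²]=204.02; 3: μ=12.9, E[X²]=188.5; 4: μ=7.1, E[X²]=73.45.
E[X] = 0.0833333·1.9 + 0.166667·10.1 + 0.333333·12.9 + 0.416667·7.1 = 9.1.
E[X²] = 0.0833333·7.22 + 0.166667·204.02 + 0.333333·188.5 + 0.416667·73.45 = 128.042.
Var(X) = E[X²] − (E[X])² = 128.042 − 82.81 = 45.2325.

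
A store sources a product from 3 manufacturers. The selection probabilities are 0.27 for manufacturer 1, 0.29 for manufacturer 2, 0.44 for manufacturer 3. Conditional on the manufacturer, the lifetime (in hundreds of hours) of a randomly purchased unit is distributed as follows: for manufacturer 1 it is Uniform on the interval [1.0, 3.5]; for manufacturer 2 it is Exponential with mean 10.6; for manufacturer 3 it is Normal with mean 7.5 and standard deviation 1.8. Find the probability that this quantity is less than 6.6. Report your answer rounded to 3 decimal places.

0.540

Conditional on each manufacturer, P(X < 6.6): 1: 1; 2: 0.463475; 3: 0.308538.
By total probability, P(X < 6.6) = 0.27·1 + 0.29·0.463475 + 0.44·0.308538 = 0.540164.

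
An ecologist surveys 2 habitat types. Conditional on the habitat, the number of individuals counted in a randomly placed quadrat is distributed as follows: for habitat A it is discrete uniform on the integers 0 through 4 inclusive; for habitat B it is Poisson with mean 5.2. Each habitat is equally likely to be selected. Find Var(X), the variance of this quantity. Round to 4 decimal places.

Per component, A: μ=2, E[X²]=6; B: μ=5.2, E[X²]=32.24.
E[X] = 0.5·2 + 0.5·5.2 = 3.6.
E[X²] = 0.5·6 + 0.5·32.24 = 19.12.
Var(X) = E[X²] − (E[X])² = 19.12 − 12.96 = 6.16.

6.1600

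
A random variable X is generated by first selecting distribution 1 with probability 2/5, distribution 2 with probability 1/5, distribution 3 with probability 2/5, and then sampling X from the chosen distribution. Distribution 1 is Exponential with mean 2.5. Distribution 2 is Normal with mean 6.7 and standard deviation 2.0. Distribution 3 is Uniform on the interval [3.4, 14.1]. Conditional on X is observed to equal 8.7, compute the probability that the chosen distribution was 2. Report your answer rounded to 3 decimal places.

Likelihoods f(8.7 | ·): 1: 0.012323; 2: 0.120985; 3: 0.0934579.
Posterior ∝ prior × likelihood. Numerator for 2: 0.2·0.120985 = 0.0241971.
Normalizing constant: 0.4·0.012323 + 0.2·0.120985 + 0.4·0.0934579 = 0.0665094.
P(2 | observation) = 0.0241971 / 0.0665094 = 0.363814.

0.364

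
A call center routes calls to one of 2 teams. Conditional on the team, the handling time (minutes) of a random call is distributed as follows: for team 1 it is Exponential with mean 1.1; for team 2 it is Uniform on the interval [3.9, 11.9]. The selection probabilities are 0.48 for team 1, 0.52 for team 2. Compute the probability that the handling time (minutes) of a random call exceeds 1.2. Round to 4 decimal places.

Conditional on each team, P(X > 1.2): 1: 0.335911; 2: 1.
By total probability, P(X > 1.2) = 0.48·0.335911 + 0.52·1 = 0.681237.

0.6812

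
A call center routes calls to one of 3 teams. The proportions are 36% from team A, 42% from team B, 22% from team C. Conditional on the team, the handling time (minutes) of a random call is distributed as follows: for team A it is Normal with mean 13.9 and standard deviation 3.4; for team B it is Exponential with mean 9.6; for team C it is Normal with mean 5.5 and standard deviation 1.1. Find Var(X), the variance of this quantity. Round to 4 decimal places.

Per component, A: μ=13.9, E[X²]=204.77; B: μ=9.6, E[X²]=184.32; C: μ=5.5, E[X²]=31.46.
E[X] = 0.36·13.9 + 0.42·9.6 + 0.22·5.5 = 10.246.
E[X²] = 0.36·204.77 + 0.42·184.32 + 0.22·31.46 = 158.053.
Var(X) = E[X²] − (E[X])² = 158.053 − 104.981 = 53.0723.

53.0723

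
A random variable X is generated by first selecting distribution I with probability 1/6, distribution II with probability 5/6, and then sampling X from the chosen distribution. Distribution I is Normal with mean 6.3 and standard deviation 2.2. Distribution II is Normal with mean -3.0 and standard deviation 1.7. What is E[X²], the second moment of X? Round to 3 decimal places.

For each component E[X²] = Var + (mean)², giving I: 44.53; II: 11.89.
Overall E[X²] = 0.166667·44.53 + 0.833333·11.89 = 17.33.

17.330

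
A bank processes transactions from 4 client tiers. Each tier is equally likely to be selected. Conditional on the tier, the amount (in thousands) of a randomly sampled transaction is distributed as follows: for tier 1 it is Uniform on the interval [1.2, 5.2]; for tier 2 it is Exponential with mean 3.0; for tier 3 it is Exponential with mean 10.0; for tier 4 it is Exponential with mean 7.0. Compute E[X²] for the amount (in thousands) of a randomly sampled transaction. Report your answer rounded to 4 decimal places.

For each component E[X²] = Var + (mean)², giving 1: 11.5733; 2: 18; 3: 200; 4: 98.
Overall E[X²] = 0.25·11.5733 + 0.25·18 + 0.25·200 + 0.25·98 = 81.8933.

81.8933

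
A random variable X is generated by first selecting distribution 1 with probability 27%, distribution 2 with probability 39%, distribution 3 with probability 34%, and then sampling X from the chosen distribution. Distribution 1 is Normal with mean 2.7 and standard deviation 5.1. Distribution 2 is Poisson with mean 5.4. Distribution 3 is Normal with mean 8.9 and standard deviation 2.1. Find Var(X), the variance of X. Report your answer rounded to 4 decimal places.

Per component, 1: μ=2.7, E[X²]=33.3; 2: μ=5.4, E[X²]=34.56; 3: μ=8.9, E[X²]=83.62.
E[X] = 0.27·2.7 + 0.39·5.4 + 0.34·8.9 = 5.861.
E[X²] = 0.27·33.3 + 0.39·34.56 + 0.34·83.62 = 50.9002.
Var(X) = E[X²] − (E[X])² = 50.9002 − 34.3513 = 16.5489.

16.5489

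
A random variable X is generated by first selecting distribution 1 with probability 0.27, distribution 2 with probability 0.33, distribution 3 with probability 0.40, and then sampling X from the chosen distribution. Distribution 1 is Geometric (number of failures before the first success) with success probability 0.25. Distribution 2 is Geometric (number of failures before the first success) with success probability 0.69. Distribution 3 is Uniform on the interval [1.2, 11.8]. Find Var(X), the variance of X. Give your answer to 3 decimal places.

Per component, 1: μ=3, E[X²]=21; 2: μ=0.449275, E[X²]=0.852972; 3: μ=6.5, E[X²]=51.6133.
E[X] = 0.27·3 + 0.33·0.449275 + 0.4·6.5 = 3.55826.
E[X²] = 0.27·21 + 0.33·0.852972 + 0.4·51.6133 = 26.5968.
Var(X) = E[X²] − (E[X])² = 26.5968 − 12.6612 = 13.9356.

13.936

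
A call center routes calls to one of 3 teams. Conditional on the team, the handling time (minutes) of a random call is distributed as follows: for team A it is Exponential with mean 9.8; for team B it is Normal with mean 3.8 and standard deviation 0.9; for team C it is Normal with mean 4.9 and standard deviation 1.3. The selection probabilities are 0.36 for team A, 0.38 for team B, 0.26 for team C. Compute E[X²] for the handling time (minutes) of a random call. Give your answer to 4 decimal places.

For each component E[X²] = Var + (mean)², giving A: 192.08; B: 15.25; C: 25.7.
Overall E[X²] = 0.36·192.08 + 0.38·15.25 + 0.26·25.7 = 81.6258.

81.6258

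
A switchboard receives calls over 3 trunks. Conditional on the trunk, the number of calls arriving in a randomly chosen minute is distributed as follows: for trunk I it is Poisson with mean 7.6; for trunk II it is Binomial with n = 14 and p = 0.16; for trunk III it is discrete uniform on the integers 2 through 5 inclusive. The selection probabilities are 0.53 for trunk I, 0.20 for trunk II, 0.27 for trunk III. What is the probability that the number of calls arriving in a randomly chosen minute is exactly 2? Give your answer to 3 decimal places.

0.133

Conditional on each trunk, P(X = 2): I: 0.014453; II: 0.287497; III: 0.25.
By total probability, P(X = 2) = 0.53·0.014453 + 0.2·0.287497 + 0.27·0.25 = 0.132659.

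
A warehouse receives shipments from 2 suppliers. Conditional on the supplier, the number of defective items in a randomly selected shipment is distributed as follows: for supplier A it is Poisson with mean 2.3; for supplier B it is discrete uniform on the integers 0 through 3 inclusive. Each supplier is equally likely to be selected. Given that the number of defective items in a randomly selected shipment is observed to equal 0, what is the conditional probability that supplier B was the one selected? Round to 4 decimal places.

0.7138

Likelihoods P(X=0 | ·): A: 0.100259; B: 0.25.
Posterior ∝ prior × likelihood. Numerator for B: 0.5·0.25 = 0.125.
Normalizing constant: 0.5·0.100259 + 0.5·0.25 = 0.175129.
P(B | observation) = 0.125 / 0.175129 = 0.713758.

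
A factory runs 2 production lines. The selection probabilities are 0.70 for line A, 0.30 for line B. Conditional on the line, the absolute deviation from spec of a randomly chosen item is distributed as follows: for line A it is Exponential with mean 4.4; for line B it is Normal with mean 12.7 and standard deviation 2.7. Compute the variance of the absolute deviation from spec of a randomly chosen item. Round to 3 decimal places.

30.206

Per component, A: μ=4.4, E[X²]=38.72; B: μ=12.7, E[X²]=168.58.
E[X] = 0.7·4.4 + 0.3·12.7 = 6.89.
E[X²] = 0.7·38.72 + 0.3·168.58 = 77.678.
Var(X) = E[X²] − (E[X])² = 77.678 − 47.4721 = 30.2059.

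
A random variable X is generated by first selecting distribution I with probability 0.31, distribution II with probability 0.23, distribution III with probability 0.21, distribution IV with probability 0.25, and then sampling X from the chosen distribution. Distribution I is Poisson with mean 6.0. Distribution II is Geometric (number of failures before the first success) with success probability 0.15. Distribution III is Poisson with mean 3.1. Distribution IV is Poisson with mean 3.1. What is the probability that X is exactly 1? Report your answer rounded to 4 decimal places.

0.0982

Conditional on each component, P(X = 1): I: 0.0148725; II: 0.1275; III: 0.139653; IV: 0.139653.
By total probability, P(X = 1) = 0.31·0.0148725 + 0.23·0.1275 + 0.21·0.139653 + 0.25·0.139653 = 0.0981756.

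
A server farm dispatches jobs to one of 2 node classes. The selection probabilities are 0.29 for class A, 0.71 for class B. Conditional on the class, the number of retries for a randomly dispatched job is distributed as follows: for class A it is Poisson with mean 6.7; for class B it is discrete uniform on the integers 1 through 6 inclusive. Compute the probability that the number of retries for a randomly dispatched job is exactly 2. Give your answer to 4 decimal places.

Conditional on each class, P(X = 2): A: 0.0276278; B: 0.166667.
By total probability, P(X = 2) = 0.29·0.0276278 + 0.71·0.166667 = 0.126345.

0.1263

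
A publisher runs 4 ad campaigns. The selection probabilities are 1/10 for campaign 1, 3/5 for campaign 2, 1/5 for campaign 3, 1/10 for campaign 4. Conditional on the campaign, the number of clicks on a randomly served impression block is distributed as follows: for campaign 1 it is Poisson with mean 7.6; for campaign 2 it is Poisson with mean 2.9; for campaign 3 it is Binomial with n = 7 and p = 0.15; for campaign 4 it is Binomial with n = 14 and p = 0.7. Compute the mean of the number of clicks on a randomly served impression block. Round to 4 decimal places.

3.6900

Component means — 1: 7.6; 2: 2.9; 3: 1.05; 4: 9.8.
E[X] = 0.1·7.6 + 0.6·2.9 + 0.2·1.05 + 0.1·9.8 = 3.69.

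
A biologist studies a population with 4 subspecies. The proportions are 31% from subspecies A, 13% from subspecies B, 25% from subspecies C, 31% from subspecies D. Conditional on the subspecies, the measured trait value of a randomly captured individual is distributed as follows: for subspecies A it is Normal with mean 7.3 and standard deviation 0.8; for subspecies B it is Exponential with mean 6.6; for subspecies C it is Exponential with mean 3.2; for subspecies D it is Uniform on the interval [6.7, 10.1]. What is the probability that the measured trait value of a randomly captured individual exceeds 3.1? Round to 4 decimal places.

Conditional on each subspecies, P(X > 3.1): A: 1; B: 0.625192; C: 0.379557; D: 1.
By total probability, P(X > 3.1) = 0.31·1 + 0.13·0.625192 + 0.25·0.379557 + 0.31·1 = 0.796164.

0.7962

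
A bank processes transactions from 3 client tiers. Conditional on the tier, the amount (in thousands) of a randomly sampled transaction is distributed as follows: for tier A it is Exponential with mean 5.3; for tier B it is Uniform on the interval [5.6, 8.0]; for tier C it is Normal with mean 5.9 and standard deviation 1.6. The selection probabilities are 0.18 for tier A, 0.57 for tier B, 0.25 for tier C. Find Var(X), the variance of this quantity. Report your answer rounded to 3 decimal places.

6.332

Per component, A: μ=5.3, E[X²]=56.18; B: μ=6.8, E[X²]=46.72; C: μ=5.9, E[X²]=37.37.
E[X] = 0.18·5.3 + 0.57·6.8 + 0.25·5.9 = 6.305.
E[X²] = 0.18·56.18 + 0.57·46.72 + 0.25·37.37 = 46.0853.
Var(X) = E[X²] − (E[X])² = 46.0853 − 39.753 = 6.33228.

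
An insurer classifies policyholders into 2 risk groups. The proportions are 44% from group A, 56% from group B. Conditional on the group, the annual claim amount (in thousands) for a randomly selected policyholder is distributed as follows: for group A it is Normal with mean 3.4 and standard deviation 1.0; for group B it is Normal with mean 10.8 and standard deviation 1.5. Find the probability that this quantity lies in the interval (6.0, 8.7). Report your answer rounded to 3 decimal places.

0.047

Conditional on each group, P(6.0 < X < 8.7): A: 0.00466113; B: 0.0800695.
By total probability, P(6.0 < X < 8.7) = 0.44·0.00466113 + 0.56·0.0800695 = 0.0468898.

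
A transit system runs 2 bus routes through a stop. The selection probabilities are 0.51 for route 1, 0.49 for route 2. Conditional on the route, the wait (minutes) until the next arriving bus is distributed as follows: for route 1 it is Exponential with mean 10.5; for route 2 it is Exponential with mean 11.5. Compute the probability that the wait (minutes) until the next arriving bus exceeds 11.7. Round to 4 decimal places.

Conditional on each route, P(X > 11.7): 1: 0.32815; 2: 0.361537.
By total probability, P(X > 11.7) = 0.51·0.32815 + 0.49·0.361537 = 0.344509.

0.3445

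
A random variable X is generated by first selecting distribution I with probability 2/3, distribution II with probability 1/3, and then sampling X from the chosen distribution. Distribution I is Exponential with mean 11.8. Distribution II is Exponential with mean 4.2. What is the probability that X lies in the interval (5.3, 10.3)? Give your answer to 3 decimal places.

0.213

Conditional on each component, P(5.3 < X < 10.3): I: 0.220423; II: 0.197026.
By total probability, P(5.3 < X < 10.3) = 0.666667·0.220423 + 0.333333·0.197026 = 0.212624.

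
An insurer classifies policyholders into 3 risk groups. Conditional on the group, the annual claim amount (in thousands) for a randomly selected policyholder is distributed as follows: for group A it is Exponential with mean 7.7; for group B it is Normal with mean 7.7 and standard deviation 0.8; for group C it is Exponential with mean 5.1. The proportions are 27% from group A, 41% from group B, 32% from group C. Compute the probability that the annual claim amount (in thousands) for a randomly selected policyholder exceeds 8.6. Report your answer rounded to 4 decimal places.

Conditional on each group, P(X > 8.6): A: 0.327298; B: 0.130295; C: 0.185208.
By total probability, P(X > 8.6) = 0.27·0.327298 + 0.41·0.130295 + 0.32·0.185208 = 0.201058.

0.2011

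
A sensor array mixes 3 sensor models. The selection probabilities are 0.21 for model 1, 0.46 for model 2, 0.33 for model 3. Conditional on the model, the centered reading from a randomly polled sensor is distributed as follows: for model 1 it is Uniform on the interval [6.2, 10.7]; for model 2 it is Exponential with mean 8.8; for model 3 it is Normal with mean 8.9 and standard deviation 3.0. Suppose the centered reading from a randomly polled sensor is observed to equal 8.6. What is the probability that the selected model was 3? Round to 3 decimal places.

Likelihoods f(8.6 | ·): 1: 0.222222; 2: 0.0427655; 3: 0.132318.
Posterior ∝ prior × likelihood. Numerator for 3: 0.33·0.132318 = 0.0436648.
Normalizing constant: 0.21·0.222222 + 0.46·0.0427655 + 0.33·0.132318 = 0.110004.
P(3 | observation) = 0.0436648 / 0.110004 = 0.39694.

0.397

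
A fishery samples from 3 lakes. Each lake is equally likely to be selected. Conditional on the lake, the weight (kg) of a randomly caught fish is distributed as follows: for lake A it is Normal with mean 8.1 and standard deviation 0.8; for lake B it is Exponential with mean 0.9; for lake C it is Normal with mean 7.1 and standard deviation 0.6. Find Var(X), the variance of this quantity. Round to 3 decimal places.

Per component, A: μ=8.1, E[X²]=66.25; B: μ=0.9, E[X²]=1.62; C: μ=7.1, E[X²]=50.77.
E[X] = 0.333333·8.1 + 0.333333·0.9 + 0.333333·7.1 = 5.36667.
E[X²] = 0.333333·66.25 + 0.333333·1.62 + 0.333333·50.77 = 39.5467.
Var(X) = E[X²] − (E[X])² = 39.5467 − 28.8011 = 10.7456.

10.746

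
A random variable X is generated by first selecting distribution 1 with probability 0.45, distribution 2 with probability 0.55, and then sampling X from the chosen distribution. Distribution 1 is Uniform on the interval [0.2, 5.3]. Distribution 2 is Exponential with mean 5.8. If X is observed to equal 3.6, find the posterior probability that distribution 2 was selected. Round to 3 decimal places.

Likelihoods f(3.6 | ·): 1: 0.196078; 2: 0.0926851.
Posterior ∝ prior × likelihood. Numerator for 2: 0.55·0.0926851 = 0.0509768.
Normalizing constant: 0.45·0.196078 + 0.55·0.0926851 = 0.139212.
P(2 | observation) = 0.0509768 / 0.139212 = 0.366181.

0.366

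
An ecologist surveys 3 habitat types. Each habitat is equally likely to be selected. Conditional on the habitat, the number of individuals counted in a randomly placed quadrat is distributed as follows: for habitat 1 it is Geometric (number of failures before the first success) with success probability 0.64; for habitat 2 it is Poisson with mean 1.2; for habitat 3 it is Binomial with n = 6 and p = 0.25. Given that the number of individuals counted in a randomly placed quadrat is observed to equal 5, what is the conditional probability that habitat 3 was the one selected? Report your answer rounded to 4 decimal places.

0.3029

Likelihoods P(X=5 | ·): 1: 0.00386984; 2: 0.00624556; 3: 0.00439453.
Posterior ∝ prior × likelihood. Numerator for 3: 0.333333·0.00439453 = 0.00146484.
Normalizing constant: 0.333333·0.00386984 + 0.333333·0.00624556 + 0.333333·0.00439453 = 0.00483664.
P(3 | observation) = 0.00146484 / 0.00483664 = 0.302864.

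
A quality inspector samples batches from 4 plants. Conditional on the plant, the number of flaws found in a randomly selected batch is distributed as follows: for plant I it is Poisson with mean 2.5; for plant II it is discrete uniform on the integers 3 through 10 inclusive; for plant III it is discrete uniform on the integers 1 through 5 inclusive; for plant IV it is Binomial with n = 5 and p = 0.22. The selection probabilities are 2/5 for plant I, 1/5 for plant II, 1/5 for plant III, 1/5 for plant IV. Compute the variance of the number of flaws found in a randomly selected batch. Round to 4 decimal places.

5.8792

Per component, I: μ=2.5, E[X²]=8.75; II: μ=6.5, E[X²]=47.5; III: μ=3, E[X²]=11; IV: μ=1.1, E[X²]=2.068.
E[X] = 0.4·2.5 + 0.2·6.5 + 0.2·3 + 0.2·1.1 = 3.12.
E[X²] = 0.4·8.75 + 0.2·47.5 + 0.2·11 + 0.2·2.068 = 15.6136.
Var(X) = E[X²] − (E[X])² = 15.6136 − 9.7344 = 5.8792.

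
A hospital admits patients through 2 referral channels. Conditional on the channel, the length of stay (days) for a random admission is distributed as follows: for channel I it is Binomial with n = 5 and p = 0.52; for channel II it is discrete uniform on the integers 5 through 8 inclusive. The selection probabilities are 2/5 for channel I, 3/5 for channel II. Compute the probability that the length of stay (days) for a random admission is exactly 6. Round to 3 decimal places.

Conditional on each channel, P(X = 6): I: 0; II: 0.25.
By total probability, P(X = 6) = 0.4·0 + 0.6·0.25 = 0.15.

0.150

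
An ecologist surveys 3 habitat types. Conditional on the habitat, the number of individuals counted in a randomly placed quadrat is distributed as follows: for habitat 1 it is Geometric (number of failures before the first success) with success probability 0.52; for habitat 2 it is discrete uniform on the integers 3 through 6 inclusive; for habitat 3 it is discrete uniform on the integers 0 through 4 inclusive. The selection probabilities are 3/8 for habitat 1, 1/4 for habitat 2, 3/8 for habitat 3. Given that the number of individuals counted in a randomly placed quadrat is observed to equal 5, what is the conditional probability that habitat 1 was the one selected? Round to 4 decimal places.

Likelihoods P(X=5 | ·): 1: 0.0132498; 2: 0.25; 3: 0.
Posterior ∝ prior × likelihood. Numerator for 1: 0.375·0.0132498 = 0.00496868.
Normalizing constant: 0.375·0.0132498 + 0.25·0.25 + 0.375·0 = 0.0674687.
P(1 | observation) = 0.00496868 / 0.0674687 = 0.0736442.

0.0736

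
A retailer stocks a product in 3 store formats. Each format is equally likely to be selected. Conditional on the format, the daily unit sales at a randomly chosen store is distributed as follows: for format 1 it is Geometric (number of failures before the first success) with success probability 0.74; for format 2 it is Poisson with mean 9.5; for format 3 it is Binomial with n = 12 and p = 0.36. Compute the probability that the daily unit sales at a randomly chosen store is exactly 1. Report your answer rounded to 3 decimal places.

Conditional on each format, P(X = 1): 1: 0.1924; 2: 0.000711092; 3: 0.031876.
By total probability, P(X = 1) = 0.333333·0.1924 + 0.333333·0.000711092 + 0.333333·0.031876 = 0.0749957.

0.075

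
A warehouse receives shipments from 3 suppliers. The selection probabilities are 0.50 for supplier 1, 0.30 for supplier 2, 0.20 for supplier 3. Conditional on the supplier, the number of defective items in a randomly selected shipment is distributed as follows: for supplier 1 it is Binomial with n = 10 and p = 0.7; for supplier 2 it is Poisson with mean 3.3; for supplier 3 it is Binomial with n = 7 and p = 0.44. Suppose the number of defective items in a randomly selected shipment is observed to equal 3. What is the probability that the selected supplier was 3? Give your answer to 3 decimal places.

Likelihoods P(X=3 | ·): 1: 0.00900169; 2: 0.220912; 3: 0.29321.
Posterior ∝ prior × likelihood. Numerator for 3: 0.2·0.29321 = 0.0586419.
Normalizing constant: 0.5·0.00900169 + 0.3·0.220912 + 0.2·0.29321 = 0.129416.
P(3 | observation) = 0.0586419 / 0.129416 = 0.453126.

0.453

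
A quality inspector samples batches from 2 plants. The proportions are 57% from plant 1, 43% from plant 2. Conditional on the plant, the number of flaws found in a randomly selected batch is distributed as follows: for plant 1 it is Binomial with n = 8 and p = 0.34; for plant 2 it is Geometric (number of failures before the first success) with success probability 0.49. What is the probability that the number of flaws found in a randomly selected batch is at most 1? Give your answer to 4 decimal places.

0.4233

Conditional on each plant, P(X ≤ 1): 1: 0.184384; 2: 0.7399.
By total probability, P(X ≤ 1) = 0.57·0.184384 + 0.43·0.7399 = 0.423256.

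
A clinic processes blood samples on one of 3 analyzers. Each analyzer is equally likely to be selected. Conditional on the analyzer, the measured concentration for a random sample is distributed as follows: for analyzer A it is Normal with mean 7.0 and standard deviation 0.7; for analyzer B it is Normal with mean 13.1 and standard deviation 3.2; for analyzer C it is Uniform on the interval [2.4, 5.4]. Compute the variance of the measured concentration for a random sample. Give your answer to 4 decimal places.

Per component, A: μ=7, E[X²]=49.49; B: μ=13.1, E[X²]=181.85; C: μ=3.9, E[X²]=15.96.
E[X] = 0.333333·7 + 0.333333·13.1 + 0.333333·3.9 = 8.
E[X²] = 0.333333·49.49 + 0.333333·181.85 + 0.333333·15.96 = 82.4333.
Var(X) = E[X²] − (E[X])² = 82.4333 − 64 = 18.4333.

18.4333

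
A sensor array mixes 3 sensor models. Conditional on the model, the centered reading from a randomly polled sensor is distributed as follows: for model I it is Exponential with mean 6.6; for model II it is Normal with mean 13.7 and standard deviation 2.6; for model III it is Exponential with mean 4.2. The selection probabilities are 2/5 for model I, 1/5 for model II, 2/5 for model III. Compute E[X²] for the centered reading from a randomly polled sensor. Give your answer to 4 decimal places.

For each component E[X²] = Var + (mean)², giving I: 87.12; II: 194.45; III: 35.28.
Overall E[X²] = 0.4·87.12 + 0.2·194.45 + 0.4·35.28 = 87.85.

87.8500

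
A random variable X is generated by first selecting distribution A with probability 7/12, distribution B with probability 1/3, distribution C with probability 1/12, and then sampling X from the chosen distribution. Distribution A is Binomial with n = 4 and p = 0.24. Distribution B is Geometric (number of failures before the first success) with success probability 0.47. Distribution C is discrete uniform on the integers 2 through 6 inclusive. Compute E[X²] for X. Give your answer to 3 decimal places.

For each component E[X²] = Var + (mean)², giving A: 1.6512; B: 3.67089; C: 18.
Overall E[X²] = 0.583333·1.6512 + 0.333333·3.67089 + 0.0833333·18 = 3.68683.

3.687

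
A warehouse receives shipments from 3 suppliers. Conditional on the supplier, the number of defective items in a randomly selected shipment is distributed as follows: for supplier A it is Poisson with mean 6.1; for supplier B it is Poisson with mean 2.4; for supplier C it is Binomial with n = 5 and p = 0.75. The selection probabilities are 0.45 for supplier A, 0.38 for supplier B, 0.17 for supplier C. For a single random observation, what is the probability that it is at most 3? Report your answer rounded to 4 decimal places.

0.4225

Conditional on each supplier, P(X ≤ 3): A: 0.142501; B: 0.778723; C: 0.367188.
By total probability, P(X ≤ 3) = 0.45·0.142501 + 0.38·0.778723 + 0.17·0.367188 = 0.422462.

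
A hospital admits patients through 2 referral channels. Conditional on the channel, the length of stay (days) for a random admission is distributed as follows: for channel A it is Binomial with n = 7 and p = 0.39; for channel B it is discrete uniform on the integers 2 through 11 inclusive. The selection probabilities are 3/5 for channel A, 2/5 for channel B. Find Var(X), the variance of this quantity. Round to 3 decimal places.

Per component, A: μ=2.73, E[X²]=9.1182; B: μ=6.5, E[X²]=50.5.
E[X] = 0.6·2.73 + 0.4·6.5 = 4.238.
E[X²] = 0.6·9.1182 + 0.4·50.5 = 25.6709.
Var(X) = E[X²] − (E[X])² = 25.6709 − 17.9606 = 7.71028.

7.710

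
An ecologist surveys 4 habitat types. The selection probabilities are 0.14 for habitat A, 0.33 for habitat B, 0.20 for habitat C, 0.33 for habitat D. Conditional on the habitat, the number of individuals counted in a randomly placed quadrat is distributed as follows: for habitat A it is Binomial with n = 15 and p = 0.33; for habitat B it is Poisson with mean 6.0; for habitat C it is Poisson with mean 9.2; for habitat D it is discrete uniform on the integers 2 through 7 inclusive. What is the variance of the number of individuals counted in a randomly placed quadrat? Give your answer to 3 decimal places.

8.192

Per component, A: μ=4.95, E[X²]=27.819; B: μ=6, E[X²]=42; C: μ=9.2, E[X²]=93.84; D: μ=4.5, E[X²]=23.1667.
E[X] = 0.14·4.95 + 0.33·6 + 0.2·9.2 + 0.33·4.5 = 5.998.
E[X²] = 0.14·27.819 + 0.33·42 + 0.2·93.84 + 0.33·23.1667 = 44.1677.
Var(X) = E[X²] − (E[X])² = 44.1677 − 35.976 = 8.19166.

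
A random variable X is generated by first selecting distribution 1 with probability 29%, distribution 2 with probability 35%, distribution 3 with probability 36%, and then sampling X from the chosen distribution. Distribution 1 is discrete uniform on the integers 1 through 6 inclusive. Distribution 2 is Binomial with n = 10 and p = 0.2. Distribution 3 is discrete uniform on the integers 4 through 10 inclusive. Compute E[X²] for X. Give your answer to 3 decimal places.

For each component E[X²] = Var + (mean)², giving 1: 15.1667; 2: 5.6; 3: 53.
Overall E[X²] = 0.29·15.1667 + 0.35·5.6 + 0.36·53 = 25.4383.

25.438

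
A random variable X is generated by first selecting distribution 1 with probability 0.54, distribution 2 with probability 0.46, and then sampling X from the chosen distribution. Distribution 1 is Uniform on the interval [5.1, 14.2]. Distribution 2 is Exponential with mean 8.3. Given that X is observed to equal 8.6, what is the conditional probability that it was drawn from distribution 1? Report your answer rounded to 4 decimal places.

Likelihoods f(8.6 | ·): 1: 0.10989; 2: 0.0427494.
Posterior ∝ prior × likelihood. Numerator for 1: 0.54·0.10989 = 0.0593407.
Normalizing constant: 0.54·0.10989 + 0.46·0.0427494 = 0.0790054.
P(1 | observation) = 0.0593407 / 0.0790054 = 0.751096.

0.7511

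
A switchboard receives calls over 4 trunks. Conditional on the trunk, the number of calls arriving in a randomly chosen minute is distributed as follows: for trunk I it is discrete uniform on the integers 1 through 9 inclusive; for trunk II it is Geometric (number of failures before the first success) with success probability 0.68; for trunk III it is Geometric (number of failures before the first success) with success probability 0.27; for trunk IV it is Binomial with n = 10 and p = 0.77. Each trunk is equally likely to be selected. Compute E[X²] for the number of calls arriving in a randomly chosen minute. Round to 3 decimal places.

For each component E[X²] = Var + (mean)², giving I: 31.6667; II: 0.913495; III: 17.3237; IV: 61.061.
Overall E[X²] = 0.25·31.6667 + 0.25·0.913495 + 0.25·17.3237 + 0.25·61.061 = 27.7412.

27.741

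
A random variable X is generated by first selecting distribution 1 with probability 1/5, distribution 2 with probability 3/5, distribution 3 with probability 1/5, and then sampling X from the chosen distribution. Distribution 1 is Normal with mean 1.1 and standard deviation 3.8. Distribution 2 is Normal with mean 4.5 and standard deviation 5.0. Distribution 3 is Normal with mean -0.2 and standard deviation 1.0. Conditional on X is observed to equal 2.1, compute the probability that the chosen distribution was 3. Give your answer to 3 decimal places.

0.083

Likelihoods f(2.1 | ·): 1: 0.101412; 2: 0.0711065; 3: 0.028327.
Posterior ∝ prior × likelihood. Numerator for 3: 0.2·0.028327 = 0.00566541.
Normalizing constant: 0.2·0.101412 + 0.6·0.0711065 + 0.2·0.028327 = 0.0686117.
P(3 | observation) = 0.00566541 / 0.0686117 = 0.0825721.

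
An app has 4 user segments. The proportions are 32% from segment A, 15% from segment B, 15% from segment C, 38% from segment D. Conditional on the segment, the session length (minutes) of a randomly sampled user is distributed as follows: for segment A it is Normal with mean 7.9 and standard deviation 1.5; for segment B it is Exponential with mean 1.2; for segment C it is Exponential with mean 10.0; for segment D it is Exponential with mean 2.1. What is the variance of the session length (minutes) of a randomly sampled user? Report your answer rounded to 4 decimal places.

Per component, A: μ=7.9, E[X²]=64.66; B: μ=1.2, E[X²]=2.88; C: μ=10, E[X²]=200; D: μ=2.1, E[X²]=8.82.
E[X] = 0.32·7.9 + 0.15·1.2 + 0.15·10 + 0.38·2.1 = 5.006.
E[X²] = 0.32·64.66 + 0.15·2.88 + 0.15·200 + 0.38·8.82 = 54.4748.
Var(X) = E[X²] − (E[X])² = 54.4748 − 25.06 = 29.4148.

29.4148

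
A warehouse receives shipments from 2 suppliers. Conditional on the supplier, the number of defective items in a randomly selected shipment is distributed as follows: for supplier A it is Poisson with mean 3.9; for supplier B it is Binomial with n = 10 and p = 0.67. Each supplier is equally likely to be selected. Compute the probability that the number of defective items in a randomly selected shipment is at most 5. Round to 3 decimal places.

Conditional on each supplier, P(X ≤ 5): A: 0.800558; B: 0.206351.
By total probability, P(X ≤ 5) = 0.5·0.800558 + 0.5·0.206351 = 0.503455.

0.503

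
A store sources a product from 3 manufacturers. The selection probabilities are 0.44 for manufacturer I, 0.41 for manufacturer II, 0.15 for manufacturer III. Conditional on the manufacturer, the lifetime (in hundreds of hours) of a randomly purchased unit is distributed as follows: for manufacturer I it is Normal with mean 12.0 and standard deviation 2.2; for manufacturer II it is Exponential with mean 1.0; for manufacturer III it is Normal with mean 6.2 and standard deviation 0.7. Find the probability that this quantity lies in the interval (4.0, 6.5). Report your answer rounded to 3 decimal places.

0.109

Conditional on each manufacturer, P(4.0 < X < 6.5): I: 0.00607141; II: 0.0168122; III: 0.665046.
By total probability, P(4.0 < X < 6.5) = 0.44·0.00607141 + 0.41·0.0168122 + 0.15·0.665046 = 0.109321.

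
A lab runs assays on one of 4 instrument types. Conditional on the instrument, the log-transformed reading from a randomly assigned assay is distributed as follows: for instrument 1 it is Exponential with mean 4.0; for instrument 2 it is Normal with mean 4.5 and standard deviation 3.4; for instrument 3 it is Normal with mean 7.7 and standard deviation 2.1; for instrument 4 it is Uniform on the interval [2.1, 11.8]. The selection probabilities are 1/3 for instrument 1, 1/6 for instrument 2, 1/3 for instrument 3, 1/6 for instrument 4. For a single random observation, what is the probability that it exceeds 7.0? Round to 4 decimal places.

0.3891

Conditional on each instrument, P(X > 7.0): 1: 0.173774; 2: 0.23108; 3: 0.630559; 4: 0.494845.
By total probability, P(X > 7.0) = 0.333333·0.173774 + 0.166667·0.23108 + 0.333333·0.630559 + 0.166667·0.494845 = 0.389098.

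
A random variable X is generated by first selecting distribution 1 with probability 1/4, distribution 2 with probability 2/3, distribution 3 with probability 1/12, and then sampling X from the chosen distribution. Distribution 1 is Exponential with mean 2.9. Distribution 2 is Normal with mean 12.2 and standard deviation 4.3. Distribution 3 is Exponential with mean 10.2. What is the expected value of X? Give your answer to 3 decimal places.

9.708

Component means — 1: 2.9; 2: 12.2; 3: 10.2.
E[X] = 0.25·2.9 + 0.666667·12.2 + 0.0833333·10.2 = 9.70833.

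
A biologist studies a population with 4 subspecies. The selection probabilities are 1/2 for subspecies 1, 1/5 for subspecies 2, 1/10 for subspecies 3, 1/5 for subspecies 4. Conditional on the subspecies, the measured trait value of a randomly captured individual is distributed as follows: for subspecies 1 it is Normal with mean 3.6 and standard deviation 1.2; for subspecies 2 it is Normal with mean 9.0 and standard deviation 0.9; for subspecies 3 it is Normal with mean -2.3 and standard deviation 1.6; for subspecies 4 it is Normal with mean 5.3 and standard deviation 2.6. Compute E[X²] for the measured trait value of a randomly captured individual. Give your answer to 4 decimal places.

31.3170

For each component E[X²] = Var + (mean)², giving 1: 14.4; 2: 81.81; 3: 7.85; 4: 34.85.
Overall E[X²] = 0.5·14.4 + 0.2·81.81 + 0.1·7.85 + 0.2·34.85 = 31.317.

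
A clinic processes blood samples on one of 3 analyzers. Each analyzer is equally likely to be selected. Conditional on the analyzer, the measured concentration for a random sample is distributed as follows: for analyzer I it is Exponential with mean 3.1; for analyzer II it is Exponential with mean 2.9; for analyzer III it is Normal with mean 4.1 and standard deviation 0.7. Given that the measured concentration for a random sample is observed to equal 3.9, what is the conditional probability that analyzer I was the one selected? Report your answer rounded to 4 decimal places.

Likelihoods f(3.9 | ·): I: 0.0916786; II: 0.0898568; III: 0.547124.
Posterior ∝ prior × likelihood. Numerator for I: 0.333333·0.0916786 = 0.0305595.
Normalizing constant: 0.333333·0.0916786 + 0.333333·0.0898568 + 0.333333·0.547124 = 0.242886.
P(I | observation) = 0.0305595 / 0.242886 = 0.125818.

0.1258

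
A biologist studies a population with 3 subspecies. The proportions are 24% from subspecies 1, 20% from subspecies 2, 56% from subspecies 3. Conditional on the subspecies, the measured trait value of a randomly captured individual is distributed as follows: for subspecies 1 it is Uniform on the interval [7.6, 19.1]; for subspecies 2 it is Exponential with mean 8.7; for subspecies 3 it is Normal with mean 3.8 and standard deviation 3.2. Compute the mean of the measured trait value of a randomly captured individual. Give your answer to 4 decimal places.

Component means — 1: 13.35; 2: 8.7; 3: 3.8.
E[X] = 0.24·13.35 + 0.2·8.7 + 0.56·3.8 = 7.072.

7.0720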